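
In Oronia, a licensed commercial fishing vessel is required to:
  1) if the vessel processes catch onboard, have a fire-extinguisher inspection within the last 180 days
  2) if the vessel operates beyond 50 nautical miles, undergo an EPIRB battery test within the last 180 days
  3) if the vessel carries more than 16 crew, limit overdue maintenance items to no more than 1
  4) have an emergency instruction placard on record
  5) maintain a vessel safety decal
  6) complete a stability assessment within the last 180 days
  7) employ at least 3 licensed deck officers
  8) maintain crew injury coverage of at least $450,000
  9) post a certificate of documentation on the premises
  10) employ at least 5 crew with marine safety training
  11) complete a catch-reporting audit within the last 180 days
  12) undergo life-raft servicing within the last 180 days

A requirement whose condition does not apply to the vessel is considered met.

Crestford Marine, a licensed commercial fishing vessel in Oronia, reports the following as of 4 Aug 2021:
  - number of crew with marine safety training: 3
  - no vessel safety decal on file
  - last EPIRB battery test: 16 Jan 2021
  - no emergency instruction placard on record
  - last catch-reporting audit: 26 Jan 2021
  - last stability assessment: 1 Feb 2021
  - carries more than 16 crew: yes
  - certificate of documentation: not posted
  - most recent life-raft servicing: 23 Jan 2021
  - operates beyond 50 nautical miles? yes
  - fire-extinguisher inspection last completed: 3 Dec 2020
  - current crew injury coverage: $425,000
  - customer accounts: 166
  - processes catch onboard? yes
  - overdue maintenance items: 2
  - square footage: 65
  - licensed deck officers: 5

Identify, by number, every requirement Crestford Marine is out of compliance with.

1. condition 'processes catch onboard' holds; fire-extinguisher inspection 244 days ago vs limit 180 → not met
2. condition 'operates beyond 50 nautical miles' holds; EPIRB battery test 200 days ago vs limit 180 → not met
3. condition 'carries more than 16 crew' holds; overdue maintenance items 2 > 1 → not met
4. emergency instruction placard absent → not met
5. vessel safety decal absent → not met
6. stability assessment 184 days ago vs limit 180 → not met
7. licensed deck officers 5 ≥ 3 → met
8. crew injury coverage $425,000 < $450,000 → not met
9. certificate of documentation absent → not met
10. crew with marine safety training 3 < 5 → not met
11. catch-reporting audit 190 days ago vs limit 180 → not met
12. life-raft servicing 193 days ago vs limit 180 → not met
Not met: 1, 2, 3, 4, 5, 6, 8, 9, 10, 11, 12

1, 2, 3, 4, 5, 6, 8, 9, 10, 11, 12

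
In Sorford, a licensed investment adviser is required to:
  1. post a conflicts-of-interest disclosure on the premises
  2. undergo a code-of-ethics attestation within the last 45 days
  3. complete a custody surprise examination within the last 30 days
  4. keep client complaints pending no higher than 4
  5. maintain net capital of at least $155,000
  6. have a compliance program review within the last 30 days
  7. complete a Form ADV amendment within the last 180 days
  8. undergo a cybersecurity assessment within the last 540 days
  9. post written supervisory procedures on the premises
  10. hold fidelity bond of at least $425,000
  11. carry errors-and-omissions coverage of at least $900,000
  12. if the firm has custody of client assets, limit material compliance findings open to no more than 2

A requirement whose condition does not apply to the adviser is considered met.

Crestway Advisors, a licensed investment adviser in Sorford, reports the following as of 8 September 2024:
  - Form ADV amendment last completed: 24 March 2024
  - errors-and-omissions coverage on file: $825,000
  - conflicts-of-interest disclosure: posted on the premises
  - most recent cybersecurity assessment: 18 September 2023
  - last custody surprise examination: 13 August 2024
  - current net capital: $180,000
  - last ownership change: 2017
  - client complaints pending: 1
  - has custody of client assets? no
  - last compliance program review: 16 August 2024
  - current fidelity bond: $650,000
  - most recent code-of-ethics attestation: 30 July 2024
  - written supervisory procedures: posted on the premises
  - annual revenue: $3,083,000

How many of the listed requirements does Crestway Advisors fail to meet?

1

1. conflicts-of-interest disclosure present → met
2. code-of-ethics attestation 40 days ago vs limit 45 → met
3. custody surprise examination 26 days ago vs limit 30 → met
4. client complaints pending 1 ≤ 4 → met
5. net capital $180,000 ≥ $155,000 → met
6. compliance program review 23 days ago vs limit 30 → met
7. Form ADV amendment 168 days ago vs limit 180 → met
8. cybersecurity assessment 356 days ago vs limit 540 → met
9. written supervisory procedures present → met
10. fidelity bond $650,000 ≥ $425,000 → met
11. errors-and-omissions coverage $825,000 < $900,000 → not met
12. condition 'has custody of client assets' does not hold → requirement n/a → met
Not met: 1 of 12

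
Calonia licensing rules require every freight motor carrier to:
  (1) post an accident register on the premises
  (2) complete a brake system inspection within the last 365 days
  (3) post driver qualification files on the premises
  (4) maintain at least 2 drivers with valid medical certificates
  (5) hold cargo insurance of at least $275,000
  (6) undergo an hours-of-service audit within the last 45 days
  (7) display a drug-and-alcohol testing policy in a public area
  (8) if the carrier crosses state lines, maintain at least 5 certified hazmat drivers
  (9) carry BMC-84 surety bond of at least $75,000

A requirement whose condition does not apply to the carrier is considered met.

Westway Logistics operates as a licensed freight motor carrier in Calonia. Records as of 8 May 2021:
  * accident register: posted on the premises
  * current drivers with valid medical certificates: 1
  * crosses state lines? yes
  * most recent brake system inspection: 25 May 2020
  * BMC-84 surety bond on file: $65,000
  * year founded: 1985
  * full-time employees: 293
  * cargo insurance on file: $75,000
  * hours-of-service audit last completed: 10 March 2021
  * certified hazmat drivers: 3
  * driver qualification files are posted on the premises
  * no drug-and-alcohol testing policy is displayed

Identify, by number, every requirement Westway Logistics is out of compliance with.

4, 5, 6, 7, 8, 9

1. accident register present → met
2. brake system inspection 348 days ago vs limit 365 → met
3. driver qualification files present → met
4. drivers with valid medical certificates 1 < 2 → not met
5. cargo insurance $75,000 < $275,000 → not met
6. hours-of-service audit 59 days ago vs limit 45 → not met
7. drug-and-alcohol testing policy absent → not met
8. condition 'crosses state lines' holds; certified hazmat drivers 3 < 5 → not met
9. BMC-84 surety bond $65,000 < $75,000 → not met
Not met: 4, 5, 6, 7, 8, 9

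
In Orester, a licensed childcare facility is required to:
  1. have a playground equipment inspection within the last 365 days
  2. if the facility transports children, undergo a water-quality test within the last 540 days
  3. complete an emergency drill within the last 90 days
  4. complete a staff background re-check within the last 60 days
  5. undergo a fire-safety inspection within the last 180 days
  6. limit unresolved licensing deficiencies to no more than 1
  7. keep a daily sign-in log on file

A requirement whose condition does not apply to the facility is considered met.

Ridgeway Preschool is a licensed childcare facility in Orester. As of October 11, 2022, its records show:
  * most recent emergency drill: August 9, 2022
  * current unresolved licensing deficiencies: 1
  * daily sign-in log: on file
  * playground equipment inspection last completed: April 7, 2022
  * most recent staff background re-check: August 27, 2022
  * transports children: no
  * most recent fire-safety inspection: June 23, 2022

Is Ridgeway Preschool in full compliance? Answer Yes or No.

Yes

1. playground equipment inspection 187 days ago vs limit 365 → met
2. condition 'transports children' does not hold → requirement n/a → met
3. emergency drill 63 days ago vs limit 90 → met
4. staff background re-check 45 days ago vs limit 60 → met
5. fire-safety inspection 110 days ago vs limit 180 → met
6. unresolved licensing deficiencies 1 ≤ 1 → met
7. daily sign-in log present → met
All met.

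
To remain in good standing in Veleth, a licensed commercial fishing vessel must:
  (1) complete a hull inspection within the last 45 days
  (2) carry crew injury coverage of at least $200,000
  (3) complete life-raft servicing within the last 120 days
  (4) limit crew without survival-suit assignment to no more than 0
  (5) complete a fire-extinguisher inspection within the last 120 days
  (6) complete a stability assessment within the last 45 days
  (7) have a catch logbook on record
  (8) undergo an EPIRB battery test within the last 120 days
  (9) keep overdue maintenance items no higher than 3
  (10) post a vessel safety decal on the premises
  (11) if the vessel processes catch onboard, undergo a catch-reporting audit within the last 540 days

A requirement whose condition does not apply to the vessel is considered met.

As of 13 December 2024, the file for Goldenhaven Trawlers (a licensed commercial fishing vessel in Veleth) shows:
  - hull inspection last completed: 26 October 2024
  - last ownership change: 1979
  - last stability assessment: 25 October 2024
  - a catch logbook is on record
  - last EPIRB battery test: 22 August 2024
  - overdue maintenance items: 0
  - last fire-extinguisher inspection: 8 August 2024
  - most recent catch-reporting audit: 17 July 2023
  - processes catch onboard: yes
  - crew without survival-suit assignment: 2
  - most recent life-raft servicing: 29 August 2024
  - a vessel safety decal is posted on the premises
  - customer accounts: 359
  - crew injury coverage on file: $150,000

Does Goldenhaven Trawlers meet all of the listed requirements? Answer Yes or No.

1. hull inspection 48 days ago vs limit 45 → not met
2. crew injury coverage $150,000 < $200,000 → not met
3. life-raft servicing 106 days ago vs limit 120 → met
4. crew without survival-suit assignment 2 > 0 → not met
5. fire-extinguisher inspection 127 days ago vs limit 120 → not met
6. stability assessment 49 days ago vs limit 45 → not met
7. catch logbook present → met
8. EPIRB battery test 113 days ago vs limit 120 → met
9. overdue maintenance items 0 ≤ 3 → met
10. vessel safety decal present → met
11. condition 'processes catch onboard' holds; catch-reporting audit 515 days ago vs limit 540 → met
Not met: 1, 2, 4, 5, 6

No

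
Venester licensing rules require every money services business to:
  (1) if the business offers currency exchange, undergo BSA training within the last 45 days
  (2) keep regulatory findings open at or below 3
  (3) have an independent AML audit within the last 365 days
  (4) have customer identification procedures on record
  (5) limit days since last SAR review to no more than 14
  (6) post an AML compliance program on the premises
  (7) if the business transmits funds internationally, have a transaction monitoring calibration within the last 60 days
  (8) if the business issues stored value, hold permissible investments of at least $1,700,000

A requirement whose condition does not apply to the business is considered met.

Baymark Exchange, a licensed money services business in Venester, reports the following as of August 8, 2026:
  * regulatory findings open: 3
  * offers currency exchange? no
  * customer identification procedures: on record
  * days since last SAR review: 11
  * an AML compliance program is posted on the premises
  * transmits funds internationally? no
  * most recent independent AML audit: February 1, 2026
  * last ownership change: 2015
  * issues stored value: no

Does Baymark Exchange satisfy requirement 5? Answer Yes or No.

Yes

5. days since last SAR review 11 ≤ 14 → met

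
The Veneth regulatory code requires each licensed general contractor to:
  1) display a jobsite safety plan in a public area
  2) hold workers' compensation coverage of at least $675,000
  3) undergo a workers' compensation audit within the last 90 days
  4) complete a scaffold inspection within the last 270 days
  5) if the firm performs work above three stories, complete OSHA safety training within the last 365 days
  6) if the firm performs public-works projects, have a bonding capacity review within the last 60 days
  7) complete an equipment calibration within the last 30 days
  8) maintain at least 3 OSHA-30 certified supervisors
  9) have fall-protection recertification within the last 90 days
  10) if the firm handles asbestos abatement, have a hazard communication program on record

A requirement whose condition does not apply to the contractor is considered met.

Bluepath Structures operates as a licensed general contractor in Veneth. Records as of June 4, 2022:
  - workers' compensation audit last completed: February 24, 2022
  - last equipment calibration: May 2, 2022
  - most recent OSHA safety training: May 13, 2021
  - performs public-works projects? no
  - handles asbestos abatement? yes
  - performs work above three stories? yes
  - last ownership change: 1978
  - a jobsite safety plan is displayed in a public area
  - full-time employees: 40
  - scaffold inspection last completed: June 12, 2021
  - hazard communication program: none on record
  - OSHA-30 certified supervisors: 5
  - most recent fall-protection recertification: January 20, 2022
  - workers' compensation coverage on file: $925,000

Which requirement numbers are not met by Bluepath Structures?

3, 4, 5, 7, 9, 10

1. jobsite safety plan present → met
2. workers' compensation coverage $925,000 ≥ $675,000 → met
3. workers' compensation audit 100 days ago vs limit 90 → not met
4. scaffold inspection 357 days ago vs limit 270 → not met
5. condition 'performs work above three stories' holds; OSHA safety training 387 days ago vs limit 365 → not met
6. condition 'performs public-works projects' does not hold → requirement n/a → met
7. equipment calibration 33 days ago vs limit 30 → not met
8. OSHA-30 certified supervisors 5 ≥ 3 → met
9. fall-protection recertification 135 days ago vs limit 90 → not met
10. condition 'handles asbestos abatement' holds; hazard communication program absent → not met
Not met: 3, 4, 5, 7, 9, 10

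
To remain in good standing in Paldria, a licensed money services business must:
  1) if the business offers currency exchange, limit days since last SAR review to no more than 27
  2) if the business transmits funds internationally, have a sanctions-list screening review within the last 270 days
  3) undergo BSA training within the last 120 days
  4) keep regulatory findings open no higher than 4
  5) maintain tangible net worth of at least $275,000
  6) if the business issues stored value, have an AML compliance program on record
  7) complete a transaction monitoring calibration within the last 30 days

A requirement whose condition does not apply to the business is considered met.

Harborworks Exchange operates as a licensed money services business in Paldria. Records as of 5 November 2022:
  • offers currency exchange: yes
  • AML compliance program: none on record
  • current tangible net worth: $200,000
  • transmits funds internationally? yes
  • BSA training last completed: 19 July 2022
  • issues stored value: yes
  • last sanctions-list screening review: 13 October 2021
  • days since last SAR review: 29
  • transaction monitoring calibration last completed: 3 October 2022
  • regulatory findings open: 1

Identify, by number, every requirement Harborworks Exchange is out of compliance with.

1, 2, 5, 6, 7

1. condition 'offers currency exchange' holds; days since last SAR review 29 > 27 → not met
2. condition 'transmits funds internationally' holds; sanctions-list screening review 388 days ago vs limit 270 → not met
3. BSA training 109 days ago vs limit 120 → met
4. regulatory findings open 1 ≤ 4 → met
5. tangible net worth $200,000 < $275,000 → not met
6. condition 'issues stored value' holds; AML compliance program absent → not met
7. transaction monitoring calibration 33 days ago vs limit 30 → not met
Not met: 1, 2, 5, 6, 7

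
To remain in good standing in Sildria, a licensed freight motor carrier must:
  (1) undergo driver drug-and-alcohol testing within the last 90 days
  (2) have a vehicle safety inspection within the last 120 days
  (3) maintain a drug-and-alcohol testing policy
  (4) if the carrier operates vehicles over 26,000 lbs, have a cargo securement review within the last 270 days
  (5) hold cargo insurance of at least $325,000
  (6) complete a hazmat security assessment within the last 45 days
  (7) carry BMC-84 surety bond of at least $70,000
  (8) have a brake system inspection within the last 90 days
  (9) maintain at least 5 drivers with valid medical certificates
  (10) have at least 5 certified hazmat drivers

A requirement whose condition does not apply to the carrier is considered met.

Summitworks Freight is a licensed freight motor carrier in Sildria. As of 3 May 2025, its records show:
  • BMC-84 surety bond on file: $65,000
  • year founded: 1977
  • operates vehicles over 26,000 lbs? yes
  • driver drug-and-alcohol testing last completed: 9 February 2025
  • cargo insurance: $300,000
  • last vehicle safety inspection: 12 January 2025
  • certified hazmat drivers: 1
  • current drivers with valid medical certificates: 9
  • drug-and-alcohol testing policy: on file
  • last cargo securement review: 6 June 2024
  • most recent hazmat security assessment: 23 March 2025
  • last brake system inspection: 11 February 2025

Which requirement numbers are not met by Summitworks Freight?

1. driver drug-and-alcohol testing 83 days ago vs limit 90 → met
2. vehicle safety inspection 111 days ago vs limit 120 → met
3. drug-and-alcohol testing policy present → met
4. condition 'operates vehicles over 26,000 lbs' holds; cargo securement review 331 days ago vs limit 270 → not met
5. cargo insurance $300,000 < $325,000 → not met
6. hazmat security assessment 41 days ago vs limit 45 → met
7. BMC-84 surety bond $65,000 < $70,000 → not met
8. brake system inspection 81 days ago vs limit 90 → met
9. drivers with valid medical certificates 9 ≥ 5 → met
10. certified hazmat drivers 1 < 5 → not met
Not met: 4, 5, 7, 10

4, 5, 7, 10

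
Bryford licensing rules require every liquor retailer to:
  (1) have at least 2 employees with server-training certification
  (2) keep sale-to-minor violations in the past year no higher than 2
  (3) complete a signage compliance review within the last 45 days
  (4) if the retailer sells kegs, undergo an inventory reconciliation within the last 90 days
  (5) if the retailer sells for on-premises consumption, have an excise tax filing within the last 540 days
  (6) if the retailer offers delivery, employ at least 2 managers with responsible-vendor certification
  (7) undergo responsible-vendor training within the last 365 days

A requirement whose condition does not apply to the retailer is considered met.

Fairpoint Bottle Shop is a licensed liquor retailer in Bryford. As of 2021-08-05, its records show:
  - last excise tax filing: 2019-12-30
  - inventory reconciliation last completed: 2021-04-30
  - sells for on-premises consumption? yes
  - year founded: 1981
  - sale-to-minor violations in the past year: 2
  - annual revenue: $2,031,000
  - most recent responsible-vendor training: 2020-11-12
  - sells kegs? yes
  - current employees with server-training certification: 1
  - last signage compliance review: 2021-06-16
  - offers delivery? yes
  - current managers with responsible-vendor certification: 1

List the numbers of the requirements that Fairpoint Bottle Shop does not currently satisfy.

1. employees with server-training certification 1 < 2 → not met
2. sale-to-minor violations in the past year 2 ≤ 2 → met
3. signage compliance review 50 days ago vs limit 45 → not met
4. condition 'sells kegs' holds; inventory reconciliation 97 days ago vs limit 90 → not met
5. condition 'sells for on-premises consumption' holds; excise tax filing 584 days ago vs limit 540 → not met
6. condition 'offers delivery' holds; managers with responsible-vendor certification 1 < 2 → not met
7. responsible-vendor training 266 days ago vs limit 365 → met
Not met: 1, 3, 4, 5, 6

1, 3, 4, 5, 6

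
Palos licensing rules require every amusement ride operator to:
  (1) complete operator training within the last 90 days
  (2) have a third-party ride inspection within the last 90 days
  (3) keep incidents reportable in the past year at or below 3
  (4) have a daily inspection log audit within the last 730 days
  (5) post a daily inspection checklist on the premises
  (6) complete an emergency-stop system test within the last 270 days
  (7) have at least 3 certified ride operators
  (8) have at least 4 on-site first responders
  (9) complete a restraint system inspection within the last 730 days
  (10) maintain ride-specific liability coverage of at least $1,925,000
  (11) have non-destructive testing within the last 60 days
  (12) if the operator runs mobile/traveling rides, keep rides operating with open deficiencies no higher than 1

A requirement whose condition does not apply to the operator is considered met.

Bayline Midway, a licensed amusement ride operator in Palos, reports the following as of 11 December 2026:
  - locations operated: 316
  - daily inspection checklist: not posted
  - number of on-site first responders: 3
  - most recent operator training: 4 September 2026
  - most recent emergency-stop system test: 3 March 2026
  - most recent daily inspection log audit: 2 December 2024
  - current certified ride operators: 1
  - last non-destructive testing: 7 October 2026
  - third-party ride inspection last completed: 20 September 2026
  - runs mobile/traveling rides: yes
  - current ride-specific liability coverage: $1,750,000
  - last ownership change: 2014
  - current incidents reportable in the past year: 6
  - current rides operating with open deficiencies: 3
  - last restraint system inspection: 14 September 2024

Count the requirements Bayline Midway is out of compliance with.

11

1. operator training 98 days ago vs limit 90 → not met
2. third-party ride inspection 82 days ago vs limit 90 → met
3. incidents reportable in the past year 6 > 3 → not met
4. daily inspection log audit 739 days ago vs limit 730 → not met
5. daily inspection checklist absent → not met
6. emergency-stop system test 283 days ago vs limit 270 → not met
7. certified ride operators 1 < 3 → not met
8. on-site first responders 3 < 4 → not met
9. restraint system inspection 818 days ago vs limit 730 → not met
10. ride-specific liability coverage $1,750,000 < $1,925,000 → not met
11. non-destructive testing 65 days ago vs limit 60 → not met
12. condition 'runs mobile/traveling rides' holds; rides operating with open deficiencies 3 > 1 → not met
Not met: 11 of 12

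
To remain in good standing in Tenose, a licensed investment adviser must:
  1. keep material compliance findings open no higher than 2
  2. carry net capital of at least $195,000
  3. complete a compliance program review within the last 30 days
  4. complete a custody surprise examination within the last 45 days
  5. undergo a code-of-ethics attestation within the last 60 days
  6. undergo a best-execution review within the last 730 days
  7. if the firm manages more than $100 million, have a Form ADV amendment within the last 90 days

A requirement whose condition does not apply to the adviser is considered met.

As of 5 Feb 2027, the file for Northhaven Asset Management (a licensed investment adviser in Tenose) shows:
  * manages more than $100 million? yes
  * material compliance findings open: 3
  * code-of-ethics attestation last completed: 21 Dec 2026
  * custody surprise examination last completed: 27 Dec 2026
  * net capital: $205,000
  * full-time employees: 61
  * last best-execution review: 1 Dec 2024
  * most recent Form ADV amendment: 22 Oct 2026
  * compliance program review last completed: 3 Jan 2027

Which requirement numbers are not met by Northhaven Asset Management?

1. material compliance findings open 3 > 2 → not met
2. net capital $205,000 ≥ $195,000 → met
3. compliance program review 33 days ago vs limit 30 → not met
4. custody surprise examination 40 days ago vs limit 45 → met
5. code-of-ethics attestation 46 days ago vs limit 60 → met
6. best-execution review 796 days ago vs limit 730 → not met
7. condition 'manages more than $100 million' holds; Form ADV amendment 106 days ago vs limit 90 → not met
Not met: 1, 3, 6, 7

1, 3, 6, 7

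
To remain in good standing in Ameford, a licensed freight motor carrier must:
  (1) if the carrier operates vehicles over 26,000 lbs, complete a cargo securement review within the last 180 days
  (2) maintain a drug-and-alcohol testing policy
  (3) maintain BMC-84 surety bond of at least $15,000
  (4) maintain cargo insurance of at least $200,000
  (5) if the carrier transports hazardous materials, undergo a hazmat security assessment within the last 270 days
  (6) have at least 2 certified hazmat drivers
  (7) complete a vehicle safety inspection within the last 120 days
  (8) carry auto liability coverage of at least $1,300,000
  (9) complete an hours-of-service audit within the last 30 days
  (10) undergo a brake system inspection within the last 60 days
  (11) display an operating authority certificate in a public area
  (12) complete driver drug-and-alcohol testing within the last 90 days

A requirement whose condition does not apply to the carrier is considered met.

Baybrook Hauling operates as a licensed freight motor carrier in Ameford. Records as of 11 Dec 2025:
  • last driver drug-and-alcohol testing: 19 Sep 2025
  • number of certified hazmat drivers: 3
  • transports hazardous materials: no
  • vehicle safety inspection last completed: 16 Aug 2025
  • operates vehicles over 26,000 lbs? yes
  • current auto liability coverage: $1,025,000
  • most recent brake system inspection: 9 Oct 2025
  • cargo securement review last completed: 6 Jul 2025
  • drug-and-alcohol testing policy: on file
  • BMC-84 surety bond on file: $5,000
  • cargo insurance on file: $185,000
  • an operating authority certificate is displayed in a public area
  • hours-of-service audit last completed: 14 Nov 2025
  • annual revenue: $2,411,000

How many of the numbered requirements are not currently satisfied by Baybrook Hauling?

4

1. condition 'operates vehicles over 26,000 lbs' holds; cargo securement review 158 days ago vs limit 180 → met
2. drug-and-alcohol testing policy present → met
3. BMC-84 surety bond $5,000 < $15,000 → not met
4. cargo insurance $185,000 < $200,000 → not met
5. condition 'transports hazardous materials' does not hold → requirement n/a → met
6. certified hazmat drivers 3 ≥ 2 → met
7. vehicle safety inspection 117 days ago vs limit 120 → met
8. auto liability coverage $1,025,000 < $1,300,000 → not met
9. hours-of-service audit 27 days ago vs limit 30 → met
10. brake system inspection 63 days ago vs limit 60 → not met
11. operating authority certificate present → met
12. driver drug-and-alcohol testing 83 days ago vs limit 90 → met
Not met: 4 of 12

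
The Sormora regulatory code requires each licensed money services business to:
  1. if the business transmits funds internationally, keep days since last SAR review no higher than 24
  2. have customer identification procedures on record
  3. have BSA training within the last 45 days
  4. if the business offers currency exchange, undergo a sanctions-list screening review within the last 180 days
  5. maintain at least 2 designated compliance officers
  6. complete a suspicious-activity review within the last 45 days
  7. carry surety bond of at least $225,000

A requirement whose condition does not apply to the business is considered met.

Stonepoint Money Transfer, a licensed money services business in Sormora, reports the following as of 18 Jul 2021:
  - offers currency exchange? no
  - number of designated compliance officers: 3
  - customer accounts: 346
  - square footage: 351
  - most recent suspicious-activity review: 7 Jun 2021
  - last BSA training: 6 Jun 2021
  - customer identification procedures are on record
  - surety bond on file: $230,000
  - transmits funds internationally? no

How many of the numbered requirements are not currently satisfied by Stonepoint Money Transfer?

1. condition 'transmits funds internationally' does not hold → requirement n/a → met
2. customer identification procedures present → met
3. BSA training 42 days ago vs limit 45 → met
4. condition 'offers currency exchange' does not hold → requirement n/a → met
5. designated compliance officers 3 ≥ 2 → met
6. suspicious-activity review 41 days ago vs limit 45 → met
7. surety bond $230,000 ≥ $225,000 → met
Not met: 0 of 7

0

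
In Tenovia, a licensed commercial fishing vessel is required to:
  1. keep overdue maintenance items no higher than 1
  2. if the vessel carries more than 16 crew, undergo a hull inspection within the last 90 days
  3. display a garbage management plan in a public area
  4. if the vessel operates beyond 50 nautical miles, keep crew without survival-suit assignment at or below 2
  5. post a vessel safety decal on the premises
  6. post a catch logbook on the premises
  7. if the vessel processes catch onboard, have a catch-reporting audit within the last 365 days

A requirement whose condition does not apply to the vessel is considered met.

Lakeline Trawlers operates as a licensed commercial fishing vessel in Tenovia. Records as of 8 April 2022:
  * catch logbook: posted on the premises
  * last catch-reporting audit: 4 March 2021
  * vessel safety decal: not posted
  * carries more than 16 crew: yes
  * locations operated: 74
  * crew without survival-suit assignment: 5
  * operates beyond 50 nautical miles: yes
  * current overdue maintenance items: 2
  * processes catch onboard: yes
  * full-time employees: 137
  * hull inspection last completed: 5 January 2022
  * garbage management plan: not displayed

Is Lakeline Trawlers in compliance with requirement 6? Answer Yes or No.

6. catch logbook present → met

Yes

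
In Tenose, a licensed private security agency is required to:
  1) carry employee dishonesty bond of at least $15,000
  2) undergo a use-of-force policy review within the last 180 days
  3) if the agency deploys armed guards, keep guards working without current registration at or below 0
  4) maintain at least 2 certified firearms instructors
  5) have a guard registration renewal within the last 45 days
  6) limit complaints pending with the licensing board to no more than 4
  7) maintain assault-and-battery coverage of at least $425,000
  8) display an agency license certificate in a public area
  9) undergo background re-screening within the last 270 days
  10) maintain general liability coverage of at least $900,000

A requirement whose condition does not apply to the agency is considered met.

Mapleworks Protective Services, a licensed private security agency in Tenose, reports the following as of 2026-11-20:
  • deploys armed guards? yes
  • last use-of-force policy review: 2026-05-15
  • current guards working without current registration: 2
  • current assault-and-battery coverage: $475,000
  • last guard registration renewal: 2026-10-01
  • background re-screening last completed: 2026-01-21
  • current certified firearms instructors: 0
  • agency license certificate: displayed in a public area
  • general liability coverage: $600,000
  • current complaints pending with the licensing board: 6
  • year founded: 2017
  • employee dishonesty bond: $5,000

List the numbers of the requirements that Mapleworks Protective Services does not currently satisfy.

1, 2, 3, 4, 5, 6, 9, 10

1. employee dishonesty bond $5,000 < $15,000 → not met
2. use-of-force policy review 189 days ago vs limit 180 → not met
3. condition 'deploys armed guards' holds; guards working without current registration 2 > 0 → not met
4. certified firearms instructors 0 < 2 → not met
5. guard registration renewal 50 days ago vs limit 45 → not met
6. complaints pending with the licensing board 6 > 4 → not met
7. assault-and-battery coverage $475,000 ≥ $425,000 → met
8. agency license certificate present → met
9. background re-screening 303 days ago vs limit 270 → not met
10. general liability coverage $600,000 < $900,000 → not met
Not met: 1, 2, 3, 4, 5, 6, 9, 10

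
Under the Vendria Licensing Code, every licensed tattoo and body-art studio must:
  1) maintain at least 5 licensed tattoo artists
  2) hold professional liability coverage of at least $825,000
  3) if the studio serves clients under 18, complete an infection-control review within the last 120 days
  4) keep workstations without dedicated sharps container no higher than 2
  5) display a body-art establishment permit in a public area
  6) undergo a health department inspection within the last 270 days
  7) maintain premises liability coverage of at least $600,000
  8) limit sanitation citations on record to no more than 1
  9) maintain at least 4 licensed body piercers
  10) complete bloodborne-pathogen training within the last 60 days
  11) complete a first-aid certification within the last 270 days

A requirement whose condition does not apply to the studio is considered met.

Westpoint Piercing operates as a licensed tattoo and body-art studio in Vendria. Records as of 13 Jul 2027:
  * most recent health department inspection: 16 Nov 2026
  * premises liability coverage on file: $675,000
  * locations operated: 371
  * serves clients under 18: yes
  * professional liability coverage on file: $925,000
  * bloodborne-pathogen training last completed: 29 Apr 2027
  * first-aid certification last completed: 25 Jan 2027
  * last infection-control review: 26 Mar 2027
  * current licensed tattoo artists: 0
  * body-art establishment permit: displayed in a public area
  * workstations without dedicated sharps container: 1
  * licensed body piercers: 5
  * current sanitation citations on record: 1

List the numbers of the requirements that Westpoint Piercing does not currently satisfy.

1. licensed tattoo artists 0 < 5 → not met
2. professional liability coverage $925,000 ≥ $825,000 → met
3. condition 'serves clients under 18' holds; infection-control review 109 days ago vs limit 120 → met
4. workstations without dedicated sharps container 1 ≤ 2 → met
5. body-art establishment permit present → met
6. health department inspection 239 days ago vs limit 270 → met
7. premises liability coverage $675,000 ≥ $600,000 → met
8. sanitation citations on record 1 ≤ 1 → met
9. licensed body piercers 5 ≥ 4 → met
10. bloodborne-pathogen training 75 days ago vs limit 60 → not met
11. first-aid certification 169 days ago vs limit 270 → met
Not met: 1, 10

1, 10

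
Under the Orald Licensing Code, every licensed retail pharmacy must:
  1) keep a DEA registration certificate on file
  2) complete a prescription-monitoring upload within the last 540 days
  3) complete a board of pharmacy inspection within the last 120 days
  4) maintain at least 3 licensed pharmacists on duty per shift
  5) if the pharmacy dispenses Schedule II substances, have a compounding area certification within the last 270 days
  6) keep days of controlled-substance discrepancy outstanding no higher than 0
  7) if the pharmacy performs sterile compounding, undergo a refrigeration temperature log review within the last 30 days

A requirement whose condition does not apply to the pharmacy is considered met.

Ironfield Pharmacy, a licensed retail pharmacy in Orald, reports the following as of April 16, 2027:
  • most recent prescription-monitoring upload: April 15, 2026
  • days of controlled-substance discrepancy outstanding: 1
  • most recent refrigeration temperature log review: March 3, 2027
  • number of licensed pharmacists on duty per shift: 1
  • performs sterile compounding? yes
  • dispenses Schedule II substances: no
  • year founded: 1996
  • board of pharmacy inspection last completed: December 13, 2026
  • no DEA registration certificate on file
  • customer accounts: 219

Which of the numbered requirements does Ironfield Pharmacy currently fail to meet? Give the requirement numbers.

1. DEA registration certificate absent → not met
2. prescription-monitoring upload 366 days ago vs limit 540 → met
3. board of pharmacy inspection 124 days ago vs limit 120 → not met
4. licensed pharmacists on duty per shift 1 < 3 → not met
5. condition 'dispenses Schedule II substances' does not hold → requirement n/a → met
6. days of controlled-substance discrepancy outstanding 1 > 0 → not met
7. condition 'performs sterile compounding' holds; refrigeration temperature log review 44 days ago vs limit 30 → not met
Not met: 1, 3, 4, 6, 7

1, 3, 4, 6, 7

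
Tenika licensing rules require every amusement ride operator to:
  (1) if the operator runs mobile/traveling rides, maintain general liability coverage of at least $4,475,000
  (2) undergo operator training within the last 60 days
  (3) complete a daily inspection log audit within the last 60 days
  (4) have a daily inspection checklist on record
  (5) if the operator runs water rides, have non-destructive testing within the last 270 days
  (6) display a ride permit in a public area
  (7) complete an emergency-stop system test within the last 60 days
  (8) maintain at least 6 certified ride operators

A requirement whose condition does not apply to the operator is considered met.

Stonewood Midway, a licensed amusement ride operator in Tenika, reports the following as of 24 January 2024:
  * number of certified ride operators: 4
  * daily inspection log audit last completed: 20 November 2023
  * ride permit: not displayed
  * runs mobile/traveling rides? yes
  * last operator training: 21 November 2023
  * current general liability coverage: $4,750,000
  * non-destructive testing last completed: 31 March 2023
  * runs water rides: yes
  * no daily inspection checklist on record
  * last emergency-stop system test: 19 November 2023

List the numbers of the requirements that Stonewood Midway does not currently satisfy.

1. condition 'runs mobile/traveling rides' holds; general liability coverage $4,750,000 ≥ $4,475,000 → met
2. operator training 64 days ago vs limit 60 → not met
3. daily inspection log audit 65 days ago vs limit 60 → not met
4. daily inspection checklist absent → not met
5. condition 'runs water rides' holds; non-destructive testing 299 days ago vs limit 270 → not met
6. ride permit absent → not met
7. emergency-stop system test 66 days ago vs limit 60 → not met
8. certified ride operators 4 < 6 → not met
Not met: 2, 3, 4, 5, 6, 7, 8

2, 3, 4, 5, 6, 7, 8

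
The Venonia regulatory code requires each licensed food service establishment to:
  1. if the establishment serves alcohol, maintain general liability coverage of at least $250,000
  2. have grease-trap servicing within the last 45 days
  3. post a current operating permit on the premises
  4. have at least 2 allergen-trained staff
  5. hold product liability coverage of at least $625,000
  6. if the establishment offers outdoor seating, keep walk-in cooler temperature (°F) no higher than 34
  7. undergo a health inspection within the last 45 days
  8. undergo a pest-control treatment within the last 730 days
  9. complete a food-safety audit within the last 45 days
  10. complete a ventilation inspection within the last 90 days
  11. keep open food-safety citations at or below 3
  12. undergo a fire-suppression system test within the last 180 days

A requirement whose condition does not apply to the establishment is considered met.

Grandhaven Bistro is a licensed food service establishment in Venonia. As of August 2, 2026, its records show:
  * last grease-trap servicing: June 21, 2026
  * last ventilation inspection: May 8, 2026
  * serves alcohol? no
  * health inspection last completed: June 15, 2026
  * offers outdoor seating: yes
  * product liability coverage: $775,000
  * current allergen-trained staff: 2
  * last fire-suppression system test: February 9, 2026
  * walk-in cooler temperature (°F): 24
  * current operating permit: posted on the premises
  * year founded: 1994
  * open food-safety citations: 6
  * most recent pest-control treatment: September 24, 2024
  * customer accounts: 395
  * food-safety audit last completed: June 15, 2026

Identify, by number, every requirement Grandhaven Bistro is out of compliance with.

1. condition 'serves alcohol' does not hold → requirement n/a → met
2. grease-trap servicing 42 days ago vs limit 45 → met
3. current operating permit present → met
4. allergen-trained staff 2 ≥ 2 → met
5. product liability coverage $775,000 ≥ $625,000 → met
6. condition 'offers outdoor seating' holds; walk-in cooler temperature (°F) 24 ≤ 34 → met
7. health inspection 48 days ago vs limit 45 → not met
8. pest-control treatment 677 days ago vs limit 730 → met
9. food-safety audit 48 days ago vs limit 45 → not met
10. ventilation inspection 86 days ago vs limit 90 → met
11. open food-safety citations 6 > 3 → not met
12. fire-suppression system test 174 days ago vs limit 180 → met
Not met: 7, 9, 11

7, 9, 11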